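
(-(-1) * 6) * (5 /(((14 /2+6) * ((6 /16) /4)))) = 320 /13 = 24.62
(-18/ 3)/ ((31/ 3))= -18/ 31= -0.58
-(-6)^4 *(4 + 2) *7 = -54432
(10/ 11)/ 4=5/ 22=0.23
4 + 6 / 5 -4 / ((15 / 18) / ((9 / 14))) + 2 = 144 / 35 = 4.11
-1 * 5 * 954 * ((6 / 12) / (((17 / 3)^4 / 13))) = -2511405 / 83521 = -30.07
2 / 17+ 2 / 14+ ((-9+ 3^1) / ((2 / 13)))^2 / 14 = 25919 / 238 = 108.90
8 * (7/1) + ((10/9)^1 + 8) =586/9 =65.11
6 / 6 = 1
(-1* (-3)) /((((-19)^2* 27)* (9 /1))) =1 /29241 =0.00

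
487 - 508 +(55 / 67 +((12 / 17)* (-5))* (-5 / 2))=-12934 / 1139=-11.36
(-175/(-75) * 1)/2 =7/6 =1.17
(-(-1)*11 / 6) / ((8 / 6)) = 11 / 8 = 1.38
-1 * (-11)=11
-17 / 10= -1.70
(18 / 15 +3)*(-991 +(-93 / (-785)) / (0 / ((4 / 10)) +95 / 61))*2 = -3103722384 / 372875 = -8323.76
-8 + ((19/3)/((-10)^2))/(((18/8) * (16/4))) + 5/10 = -20231/2700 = -7.49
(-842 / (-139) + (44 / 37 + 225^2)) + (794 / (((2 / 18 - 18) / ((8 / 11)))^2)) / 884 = 180498306774113777 / 3564888249923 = 50632.25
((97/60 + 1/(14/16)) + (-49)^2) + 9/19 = 19185781/7980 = 2404.23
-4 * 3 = -12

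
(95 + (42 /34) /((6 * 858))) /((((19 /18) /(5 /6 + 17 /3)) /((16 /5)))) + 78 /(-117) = 99732962 /53295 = 1871.34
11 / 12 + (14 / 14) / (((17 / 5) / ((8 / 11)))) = 2537 / 2244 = 1.13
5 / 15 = 1 / 3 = 0.33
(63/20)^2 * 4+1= 40.69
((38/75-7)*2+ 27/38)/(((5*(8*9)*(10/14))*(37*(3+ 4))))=-34987/189810000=-0.00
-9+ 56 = 47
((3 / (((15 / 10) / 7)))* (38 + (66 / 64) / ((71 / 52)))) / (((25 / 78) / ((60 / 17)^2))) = 432687528 / 20519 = 21087.16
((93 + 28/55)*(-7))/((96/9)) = -108003/1760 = -61.37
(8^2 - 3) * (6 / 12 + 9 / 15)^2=7381 / 100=73.81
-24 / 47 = -0.51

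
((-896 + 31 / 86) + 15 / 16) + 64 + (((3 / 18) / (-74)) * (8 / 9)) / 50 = -14273787613 / 17182800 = -830.70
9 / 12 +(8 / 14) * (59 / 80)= 41 / 35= 1.17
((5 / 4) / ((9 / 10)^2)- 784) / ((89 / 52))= -3295708 / 7209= -457.17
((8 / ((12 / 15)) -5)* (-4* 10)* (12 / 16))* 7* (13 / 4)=-6825 / 2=-3412.50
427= 427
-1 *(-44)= 44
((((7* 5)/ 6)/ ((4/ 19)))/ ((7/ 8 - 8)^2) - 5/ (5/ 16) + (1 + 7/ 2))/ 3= -11239/ 3078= -3.65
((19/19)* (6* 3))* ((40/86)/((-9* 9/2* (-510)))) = 8/19737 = 0.00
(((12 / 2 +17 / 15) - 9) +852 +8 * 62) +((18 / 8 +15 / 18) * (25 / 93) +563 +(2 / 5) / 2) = 2131741 / 1116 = 1910.16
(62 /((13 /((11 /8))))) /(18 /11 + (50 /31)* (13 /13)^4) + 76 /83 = 14030139 /4782128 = 2.93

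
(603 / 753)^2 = 40401 / 63001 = 0.64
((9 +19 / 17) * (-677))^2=13559205136 / 289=46917664.83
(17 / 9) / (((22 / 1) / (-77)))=-119 / 18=-6.61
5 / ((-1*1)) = -5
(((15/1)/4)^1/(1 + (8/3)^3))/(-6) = -135/4312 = -0.03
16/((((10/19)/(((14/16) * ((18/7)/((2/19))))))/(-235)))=-152703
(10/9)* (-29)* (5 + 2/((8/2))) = -1595/9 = -177.22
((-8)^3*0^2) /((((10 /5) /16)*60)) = 0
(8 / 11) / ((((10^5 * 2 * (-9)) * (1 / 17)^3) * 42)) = -4913 / 103950000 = -0.00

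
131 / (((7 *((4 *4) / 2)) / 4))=131 / 14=9.36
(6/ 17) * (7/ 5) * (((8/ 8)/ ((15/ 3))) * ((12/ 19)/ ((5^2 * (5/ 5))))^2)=6048/ 95890625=0.00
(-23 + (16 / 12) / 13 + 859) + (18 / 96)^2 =8347999 / 9984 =836.14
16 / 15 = 1.07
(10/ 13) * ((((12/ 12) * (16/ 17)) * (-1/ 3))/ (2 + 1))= -160/ 1989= -0.08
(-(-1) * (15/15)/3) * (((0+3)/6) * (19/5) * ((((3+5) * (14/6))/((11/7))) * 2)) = 7448/495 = 15.05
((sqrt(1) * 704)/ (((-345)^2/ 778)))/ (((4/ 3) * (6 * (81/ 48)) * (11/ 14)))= 1394176/ 3213675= 0.43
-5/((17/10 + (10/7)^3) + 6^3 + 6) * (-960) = 5488000/259097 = 21.18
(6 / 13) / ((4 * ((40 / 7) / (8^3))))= 672 / 65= 10.34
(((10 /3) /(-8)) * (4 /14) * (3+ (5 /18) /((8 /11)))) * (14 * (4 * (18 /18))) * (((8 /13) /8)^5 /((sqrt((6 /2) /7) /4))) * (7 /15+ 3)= -1948 * sqrt(21) /6940323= -0.00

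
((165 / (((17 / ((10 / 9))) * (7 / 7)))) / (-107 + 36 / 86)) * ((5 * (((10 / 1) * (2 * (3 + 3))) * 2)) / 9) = -13.49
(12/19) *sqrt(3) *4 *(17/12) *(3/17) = 12 *sqrt(3)/19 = 1.09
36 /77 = 0.47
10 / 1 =10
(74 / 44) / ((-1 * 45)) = -37 / 990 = -0.04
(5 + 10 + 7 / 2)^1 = 37 / 2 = 18.50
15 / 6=5 / 2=2.50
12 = 12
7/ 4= 1.75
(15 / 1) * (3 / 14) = 45 / 14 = 3.21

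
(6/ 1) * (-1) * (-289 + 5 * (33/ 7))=11148/ 7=1592.57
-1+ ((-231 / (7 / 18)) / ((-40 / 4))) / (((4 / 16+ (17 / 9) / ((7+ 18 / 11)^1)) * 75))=0.69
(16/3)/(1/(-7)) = -112/3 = -37.33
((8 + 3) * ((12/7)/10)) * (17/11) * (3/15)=102/175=0.58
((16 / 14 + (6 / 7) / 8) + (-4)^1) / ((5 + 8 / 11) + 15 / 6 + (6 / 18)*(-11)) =-363 / 602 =-0.60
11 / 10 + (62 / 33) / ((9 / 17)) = 13807 / 2970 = 4.65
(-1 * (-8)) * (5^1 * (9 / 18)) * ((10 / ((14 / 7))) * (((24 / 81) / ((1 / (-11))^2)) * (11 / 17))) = 1064800 / 459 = 2319.83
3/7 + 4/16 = 19/28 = 0.68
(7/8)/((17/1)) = 7/136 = 0.05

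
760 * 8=6080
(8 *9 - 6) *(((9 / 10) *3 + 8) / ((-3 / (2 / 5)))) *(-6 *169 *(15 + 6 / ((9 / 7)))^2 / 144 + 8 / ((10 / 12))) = 3449877629 / 13500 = 255546.49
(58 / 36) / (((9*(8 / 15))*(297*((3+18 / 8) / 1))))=145 / 673596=0.00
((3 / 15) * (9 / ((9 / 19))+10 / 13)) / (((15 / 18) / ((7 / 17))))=10794 / 5525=1.95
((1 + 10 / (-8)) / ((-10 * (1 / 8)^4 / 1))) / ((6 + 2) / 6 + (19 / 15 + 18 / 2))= 256 / 29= 8.83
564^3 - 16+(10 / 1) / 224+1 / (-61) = 1225702666689 / 6832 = 179406128.03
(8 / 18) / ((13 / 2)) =8 / 117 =0.07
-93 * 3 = -279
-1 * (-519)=519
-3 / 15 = -0.20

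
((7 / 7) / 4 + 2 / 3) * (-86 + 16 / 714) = -78.81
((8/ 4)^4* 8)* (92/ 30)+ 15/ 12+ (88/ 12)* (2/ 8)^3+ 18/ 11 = 2088421/ 5280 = 395.53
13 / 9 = 1.44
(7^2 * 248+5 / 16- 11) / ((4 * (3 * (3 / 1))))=194261 / 576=337.26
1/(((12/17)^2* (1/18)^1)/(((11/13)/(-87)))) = -0.35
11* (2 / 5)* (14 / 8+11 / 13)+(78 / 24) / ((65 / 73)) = 3919 / 260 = 15.07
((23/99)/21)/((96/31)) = 713/199584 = 0.00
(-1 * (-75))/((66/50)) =625/11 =56.82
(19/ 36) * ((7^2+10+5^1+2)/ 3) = 209/ 18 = 11.61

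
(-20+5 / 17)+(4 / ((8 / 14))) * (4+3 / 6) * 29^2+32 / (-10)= 4499661 / 170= 26468.59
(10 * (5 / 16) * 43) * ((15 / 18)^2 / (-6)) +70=94085 / 1728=54.45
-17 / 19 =-0.89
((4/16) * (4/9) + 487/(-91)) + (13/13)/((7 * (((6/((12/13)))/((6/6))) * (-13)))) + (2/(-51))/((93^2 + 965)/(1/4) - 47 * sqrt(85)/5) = -2338659076540622/446119223568291 - 94 * sqrt(85)/377108388477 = -5.24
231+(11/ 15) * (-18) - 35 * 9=-486/ 5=-97.20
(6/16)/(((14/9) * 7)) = 27/784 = 0.03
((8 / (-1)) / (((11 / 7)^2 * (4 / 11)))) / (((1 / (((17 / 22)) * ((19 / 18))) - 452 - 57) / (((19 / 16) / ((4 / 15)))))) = 4510695 / 57731872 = 0.08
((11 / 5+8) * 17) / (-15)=-289 / 25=-11.56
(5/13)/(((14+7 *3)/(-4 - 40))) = -44/91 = -0.48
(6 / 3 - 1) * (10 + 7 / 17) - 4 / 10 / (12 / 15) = 9.91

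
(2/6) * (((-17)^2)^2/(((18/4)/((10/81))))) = 763.80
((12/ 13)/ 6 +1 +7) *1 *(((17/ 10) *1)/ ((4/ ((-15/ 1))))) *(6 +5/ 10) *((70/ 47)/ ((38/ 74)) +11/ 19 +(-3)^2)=-3765279/ 893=-4216.44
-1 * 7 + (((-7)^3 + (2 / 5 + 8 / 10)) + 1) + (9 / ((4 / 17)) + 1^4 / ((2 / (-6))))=-6251 / 20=-312.55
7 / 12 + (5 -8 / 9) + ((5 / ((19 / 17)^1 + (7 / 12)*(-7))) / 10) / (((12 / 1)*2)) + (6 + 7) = 96308 / 5445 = 17.69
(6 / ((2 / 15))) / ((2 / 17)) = 765 / 2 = 382.50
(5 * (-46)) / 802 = -115 / 401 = -0.29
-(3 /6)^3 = -1 /8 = -0.12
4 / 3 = 1.33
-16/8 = -2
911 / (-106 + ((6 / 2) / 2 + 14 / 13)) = -23686 / 2689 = -8.81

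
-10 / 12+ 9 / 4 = 17 / 12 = 1.42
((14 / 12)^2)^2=2401 / 1296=1.85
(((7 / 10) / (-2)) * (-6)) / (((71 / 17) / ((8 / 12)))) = 119 / 355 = 0.34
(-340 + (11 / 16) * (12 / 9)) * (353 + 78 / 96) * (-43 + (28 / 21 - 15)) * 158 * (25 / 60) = 85931888575 / 192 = 447561919.66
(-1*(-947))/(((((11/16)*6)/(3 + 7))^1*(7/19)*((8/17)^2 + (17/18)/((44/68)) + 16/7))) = 2495988960/1588903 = 1570.89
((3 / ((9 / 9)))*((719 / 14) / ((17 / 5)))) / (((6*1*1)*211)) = 3595 / 100436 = 0.04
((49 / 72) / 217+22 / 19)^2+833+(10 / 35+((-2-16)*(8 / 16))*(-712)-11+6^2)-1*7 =91404620523343 / 12589069248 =7260.63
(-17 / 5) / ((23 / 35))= -119 / 23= -5.17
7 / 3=2.33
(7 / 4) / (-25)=-7 / 100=-0.07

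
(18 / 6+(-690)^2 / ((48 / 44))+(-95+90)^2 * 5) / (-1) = -436553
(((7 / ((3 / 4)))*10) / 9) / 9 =280 / 243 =1.15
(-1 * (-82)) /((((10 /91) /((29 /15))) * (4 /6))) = 108199 /50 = 2163.98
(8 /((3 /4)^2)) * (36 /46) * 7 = 1792 /23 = 77.91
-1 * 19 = -19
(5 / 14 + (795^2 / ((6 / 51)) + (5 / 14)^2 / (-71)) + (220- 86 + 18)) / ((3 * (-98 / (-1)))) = 74761829327 / 4091304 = 18273.35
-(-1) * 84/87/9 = 28/261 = 0.11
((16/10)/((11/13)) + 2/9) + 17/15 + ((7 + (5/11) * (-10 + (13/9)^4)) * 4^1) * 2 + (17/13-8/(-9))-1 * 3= 37.91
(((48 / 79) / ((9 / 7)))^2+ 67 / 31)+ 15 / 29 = 146532008 / 50495931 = 2.90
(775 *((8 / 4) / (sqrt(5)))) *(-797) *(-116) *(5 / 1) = 143300600 *sqrt(5) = 320429882.82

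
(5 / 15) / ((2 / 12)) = 2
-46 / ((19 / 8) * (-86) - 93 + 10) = 184 / 1149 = 0.16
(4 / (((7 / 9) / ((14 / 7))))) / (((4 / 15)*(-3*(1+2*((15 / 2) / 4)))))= -360 / 133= -2.71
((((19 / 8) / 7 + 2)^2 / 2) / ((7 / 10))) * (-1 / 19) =-85805 / 417088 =-0.21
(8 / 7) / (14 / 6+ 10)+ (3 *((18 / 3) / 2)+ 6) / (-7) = -2.05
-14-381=-395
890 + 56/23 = 20526/23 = 892.43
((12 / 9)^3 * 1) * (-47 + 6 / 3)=-320 / 3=-106.67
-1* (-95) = 95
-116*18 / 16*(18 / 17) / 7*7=-2349 / 17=-138.18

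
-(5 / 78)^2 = -25 / 6084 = -0.00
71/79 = 0.90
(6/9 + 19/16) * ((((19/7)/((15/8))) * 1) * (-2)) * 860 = -290852/63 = -4616.70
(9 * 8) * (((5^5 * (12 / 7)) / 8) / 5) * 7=67500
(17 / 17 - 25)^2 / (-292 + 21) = -2.13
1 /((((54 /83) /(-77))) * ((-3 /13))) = 83083 /162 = 512.86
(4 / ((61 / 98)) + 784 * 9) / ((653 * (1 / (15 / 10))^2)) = 24.33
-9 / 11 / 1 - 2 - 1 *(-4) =13 / 11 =1.18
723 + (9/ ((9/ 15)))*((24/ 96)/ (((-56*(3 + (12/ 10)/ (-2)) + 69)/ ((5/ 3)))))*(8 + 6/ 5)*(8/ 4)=235846/ 327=721.24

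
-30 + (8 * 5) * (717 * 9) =258090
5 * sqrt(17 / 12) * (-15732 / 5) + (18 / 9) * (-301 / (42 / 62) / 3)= -2622 * sqrt(51)- 2666 / 9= -19021.05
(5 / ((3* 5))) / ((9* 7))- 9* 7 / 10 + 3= -3.29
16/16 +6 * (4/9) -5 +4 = 8/3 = 2.67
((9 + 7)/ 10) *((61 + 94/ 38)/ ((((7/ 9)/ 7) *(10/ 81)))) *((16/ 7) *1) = 16922.45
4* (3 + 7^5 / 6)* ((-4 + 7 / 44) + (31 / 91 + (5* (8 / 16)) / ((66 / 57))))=-15058375 / 1001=-15043.33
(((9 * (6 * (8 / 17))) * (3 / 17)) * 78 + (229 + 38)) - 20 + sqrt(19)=sqrt(19) + 172471 / 289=601.14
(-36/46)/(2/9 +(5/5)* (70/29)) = -2349/7912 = -0.30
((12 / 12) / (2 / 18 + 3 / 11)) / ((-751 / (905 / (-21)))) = 29865 / 199766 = 0.15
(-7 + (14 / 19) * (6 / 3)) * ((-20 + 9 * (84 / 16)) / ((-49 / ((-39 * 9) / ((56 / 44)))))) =-6312735 / 7448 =-847.57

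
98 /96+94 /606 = 5701 /4848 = 1.18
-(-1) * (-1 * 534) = -534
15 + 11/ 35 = 536/ 35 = 15.31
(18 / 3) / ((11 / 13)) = 78 / 11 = 7.09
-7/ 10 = -0.70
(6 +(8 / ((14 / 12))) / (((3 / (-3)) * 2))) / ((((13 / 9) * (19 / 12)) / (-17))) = -33048 / 1729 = -19.11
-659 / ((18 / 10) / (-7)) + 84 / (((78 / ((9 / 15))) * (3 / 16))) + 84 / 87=43552369 / 16965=2567.19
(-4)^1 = -4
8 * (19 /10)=76 /5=15.20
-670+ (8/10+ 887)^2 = 19687971/25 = 787518.84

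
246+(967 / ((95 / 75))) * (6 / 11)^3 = 9354174 / 25289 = 369.89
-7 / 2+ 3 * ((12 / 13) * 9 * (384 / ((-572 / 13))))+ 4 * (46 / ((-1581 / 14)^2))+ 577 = 254498118397 / 714874446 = 356.00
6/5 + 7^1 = 41/5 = 8.20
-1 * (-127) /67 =127 /67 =1.90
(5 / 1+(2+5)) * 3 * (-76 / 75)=-912 / 25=-36.48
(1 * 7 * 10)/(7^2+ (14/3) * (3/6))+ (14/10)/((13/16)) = 2207/715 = 3.09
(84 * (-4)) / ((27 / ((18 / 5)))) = -224 / 5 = -44.80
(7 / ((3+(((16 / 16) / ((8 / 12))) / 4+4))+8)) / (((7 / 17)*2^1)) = 68 / 123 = 0.55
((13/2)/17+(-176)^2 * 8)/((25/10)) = 1685097/17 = 99123.35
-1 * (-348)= 348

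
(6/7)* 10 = 60/7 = 8.57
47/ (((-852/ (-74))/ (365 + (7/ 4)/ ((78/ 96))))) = 2766749/ 1846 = 1498.78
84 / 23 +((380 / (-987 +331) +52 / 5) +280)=5534899 / 18860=293.47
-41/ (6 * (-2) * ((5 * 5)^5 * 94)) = 41/ 11015625000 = 0.00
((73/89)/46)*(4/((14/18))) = 1314/14329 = 0.09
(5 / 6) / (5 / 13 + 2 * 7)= 65 / 1122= 0.06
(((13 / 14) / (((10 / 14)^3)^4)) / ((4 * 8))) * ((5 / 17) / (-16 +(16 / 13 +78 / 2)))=0.02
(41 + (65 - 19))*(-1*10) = -870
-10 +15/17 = -9.12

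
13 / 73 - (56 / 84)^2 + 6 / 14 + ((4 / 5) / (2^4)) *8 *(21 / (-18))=-7001 / 22995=-0.30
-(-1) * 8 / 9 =0.89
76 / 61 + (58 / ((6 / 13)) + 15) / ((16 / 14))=124.33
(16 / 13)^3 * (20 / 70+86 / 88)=398336 / 169169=2.35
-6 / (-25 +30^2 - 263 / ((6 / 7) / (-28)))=-18 / 28399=-0.00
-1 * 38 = -38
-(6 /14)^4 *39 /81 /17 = -0.00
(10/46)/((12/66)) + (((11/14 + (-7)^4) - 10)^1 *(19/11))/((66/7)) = 14672875/33396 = 439.36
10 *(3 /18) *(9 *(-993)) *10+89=-148861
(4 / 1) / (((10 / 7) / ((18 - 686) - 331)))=-13986 / 5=-2797.20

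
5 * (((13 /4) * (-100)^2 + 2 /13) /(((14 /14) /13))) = 2112510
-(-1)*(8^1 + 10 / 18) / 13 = 77 / 117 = 0.66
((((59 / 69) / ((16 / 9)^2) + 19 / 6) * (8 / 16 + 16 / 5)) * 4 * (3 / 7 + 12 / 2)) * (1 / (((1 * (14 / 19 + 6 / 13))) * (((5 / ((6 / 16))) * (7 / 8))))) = 26993889 / 1154048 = 23.39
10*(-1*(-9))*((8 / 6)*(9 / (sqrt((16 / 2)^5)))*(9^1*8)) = 429.57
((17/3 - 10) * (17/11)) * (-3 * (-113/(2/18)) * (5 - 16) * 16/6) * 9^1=5394168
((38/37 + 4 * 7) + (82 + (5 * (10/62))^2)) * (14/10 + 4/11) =385178561/1955635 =196.96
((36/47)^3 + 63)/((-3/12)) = -26350020/103823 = -253.80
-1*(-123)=123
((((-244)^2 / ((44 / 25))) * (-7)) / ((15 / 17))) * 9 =-26567940 / 11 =-2415267.27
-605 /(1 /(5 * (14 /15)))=-8470 /3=-2823.33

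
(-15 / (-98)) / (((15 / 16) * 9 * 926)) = 4 / 204183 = 0.00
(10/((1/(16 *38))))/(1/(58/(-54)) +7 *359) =17632/7285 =2.42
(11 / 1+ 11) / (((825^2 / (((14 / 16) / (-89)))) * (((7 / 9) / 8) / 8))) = -16 / 611875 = -0.00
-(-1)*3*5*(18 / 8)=135 / 4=33.75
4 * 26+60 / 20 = 107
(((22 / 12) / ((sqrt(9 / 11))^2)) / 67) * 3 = 121 / 1206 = 0.10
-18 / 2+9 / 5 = -36 / 5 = -7.20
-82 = -82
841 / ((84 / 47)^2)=1857769 / 7056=263.29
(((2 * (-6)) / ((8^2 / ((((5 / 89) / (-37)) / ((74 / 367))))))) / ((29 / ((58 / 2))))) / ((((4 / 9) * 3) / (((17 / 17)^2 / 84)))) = 0.00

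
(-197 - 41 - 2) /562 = -120 /281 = -0.43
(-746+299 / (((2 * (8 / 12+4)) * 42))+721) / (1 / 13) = -123513 / 392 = -315.08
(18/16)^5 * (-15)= -885735/32768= -27.03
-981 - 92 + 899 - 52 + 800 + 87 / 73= 41989 / 73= 575.19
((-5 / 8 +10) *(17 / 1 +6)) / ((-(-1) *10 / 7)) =2415 / 16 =150.94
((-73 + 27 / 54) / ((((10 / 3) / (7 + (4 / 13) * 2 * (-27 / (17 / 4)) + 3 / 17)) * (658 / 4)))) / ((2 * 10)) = -31407 / 1454180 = -0.02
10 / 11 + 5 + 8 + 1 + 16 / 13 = 2308 / 143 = 16.14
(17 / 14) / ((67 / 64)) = 544 / 469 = 1.16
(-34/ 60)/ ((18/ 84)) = -119/ 45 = -2.64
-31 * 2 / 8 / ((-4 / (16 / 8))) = 31 / 8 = 3.88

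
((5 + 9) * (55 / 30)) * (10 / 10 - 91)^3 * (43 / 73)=-804573000 / 73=-11021547.95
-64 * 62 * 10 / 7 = -39680 / 7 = -5668.57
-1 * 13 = -13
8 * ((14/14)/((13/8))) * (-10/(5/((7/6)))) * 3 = -448/13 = -34.46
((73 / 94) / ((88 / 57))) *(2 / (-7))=-4161 / 28952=-0.14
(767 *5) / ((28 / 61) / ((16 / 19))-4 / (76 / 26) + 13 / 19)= -3555812 / 129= -27564.43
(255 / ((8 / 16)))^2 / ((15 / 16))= 277440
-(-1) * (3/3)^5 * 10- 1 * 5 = 5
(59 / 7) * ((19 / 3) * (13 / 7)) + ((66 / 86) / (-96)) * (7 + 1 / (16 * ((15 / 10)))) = 53442831 / 539392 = 99.08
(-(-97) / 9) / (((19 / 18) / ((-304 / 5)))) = -3104 / 5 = -620.80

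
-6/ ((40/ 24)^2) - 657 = -659.16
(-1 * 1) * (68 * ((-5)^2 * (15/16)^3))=-1434375/1024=-1400.76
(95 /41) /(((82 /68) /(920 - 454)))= 1505180 /1681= 895.41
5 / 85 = 1 / 17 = 0.06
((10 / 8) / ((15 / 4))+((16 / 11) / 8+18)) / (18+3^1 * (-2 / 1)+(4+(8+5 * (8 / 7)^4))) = 112847 / 198264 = 0.57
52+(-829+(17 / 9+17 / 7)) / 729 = 2336249 / 45927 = 50.87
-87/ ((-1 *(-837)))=-29/ 279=-0.10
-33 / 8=-4.12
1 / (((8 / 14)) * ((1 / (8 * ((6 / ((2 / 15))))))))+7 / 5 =3157 / 5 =631.40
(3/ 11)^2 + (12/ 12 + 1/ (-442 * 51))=2930339/ 2727582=1.07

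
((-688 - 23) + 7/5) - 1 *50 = -3798/5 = -759.60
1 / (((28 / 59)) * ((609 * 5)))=59 / 85260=0.00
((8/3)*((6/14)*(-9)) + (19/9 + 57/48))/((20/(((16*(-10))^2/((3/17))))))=-50679.79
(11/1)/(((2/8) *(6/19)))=418/3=139.33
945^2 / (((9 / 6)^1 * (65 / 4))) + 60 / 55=5239236 / 143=36638.01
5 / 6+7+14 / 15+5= 413 / 30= 13.77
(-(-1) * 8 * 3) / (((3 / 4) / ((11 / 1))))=352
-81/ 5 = -16.20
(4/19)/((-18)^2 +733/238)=952/1479055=0.00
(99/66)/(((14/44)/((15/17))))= 495/119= 4.16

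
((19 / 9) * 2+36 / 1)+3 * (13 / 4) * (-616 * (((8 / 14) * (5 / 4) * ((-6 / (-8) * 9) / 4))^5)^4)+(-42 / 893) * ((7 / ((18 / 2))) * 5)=-251669.83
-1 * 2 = -2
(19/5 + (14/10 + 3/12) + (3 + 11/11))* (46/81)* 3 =161/10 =16.10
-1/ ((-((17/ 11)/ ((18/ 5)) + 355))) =198/ 70375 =0.00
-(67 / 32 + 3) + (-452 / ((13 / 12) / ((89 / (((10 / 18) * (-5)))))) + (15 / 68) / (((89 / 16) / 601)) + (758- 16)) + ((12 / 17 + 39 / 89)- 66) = 13017599177 / 925600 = 14063.96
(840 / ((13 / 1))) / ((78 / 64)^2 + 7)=860160 / 112957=7.61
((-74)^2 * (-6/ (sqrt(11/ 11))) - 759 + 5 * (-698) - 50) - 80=-37235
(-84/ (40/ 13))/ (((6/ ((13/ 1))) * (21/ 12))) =-169/ 5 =-33.80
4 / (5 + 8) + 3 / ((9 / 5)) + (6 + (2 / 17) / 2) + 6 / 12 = 11315 / 1326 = 8.53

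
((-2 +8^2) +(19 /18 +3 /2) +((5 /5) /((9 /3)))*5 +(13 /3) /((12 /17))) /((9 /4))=2605 /81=32.16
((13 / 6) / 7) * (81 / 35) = 351 / 490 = 0.72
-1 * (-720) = 720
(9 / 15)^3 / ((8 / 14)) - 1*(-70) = 70.38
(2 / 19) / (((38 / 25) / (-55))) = -1375 / 361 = -3.81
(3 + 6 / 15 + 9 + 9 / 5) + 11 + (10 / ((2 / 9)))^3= 455751 / 5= 91150.20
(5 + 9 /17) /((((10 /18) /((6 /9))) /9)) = 5076 /85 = 59.72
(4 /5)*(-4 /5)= -16 /25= -0.64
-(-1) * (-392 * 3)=-1176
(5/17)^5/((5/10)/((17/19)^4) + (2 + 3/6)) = 3125/4657371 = 0.00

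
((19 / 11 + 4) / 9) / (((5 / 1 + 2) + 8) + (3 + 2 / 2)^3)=7 / 869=0.01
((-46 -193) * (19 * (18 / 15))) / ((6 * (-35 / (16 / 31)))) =72656 / 5425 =13.39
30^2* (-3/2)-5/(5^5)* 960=-168942/125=-1351.54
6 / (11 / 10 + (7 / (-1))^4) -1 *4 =-32008 / 8007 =-4.00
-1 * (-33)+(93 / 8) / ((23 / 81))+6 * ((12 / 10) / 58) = 74.06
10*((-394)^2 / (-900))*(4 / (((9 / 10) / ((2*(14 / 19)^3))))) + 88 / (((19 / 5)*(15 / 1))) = -3406882936 / 555579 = -6132.13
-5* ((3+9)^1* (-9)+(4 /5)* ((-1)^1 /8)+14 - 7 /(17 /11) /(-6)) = 23803 /51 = 466.73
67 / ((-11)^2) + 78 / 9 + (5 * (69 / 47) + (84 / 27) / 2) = 927250 / 51183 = 18.12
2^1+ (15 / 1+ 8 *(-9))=-55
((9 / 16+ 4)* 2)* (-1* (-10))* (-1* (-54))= 4927.50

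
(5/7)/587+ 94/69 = 1.36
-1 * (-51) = 51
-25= -25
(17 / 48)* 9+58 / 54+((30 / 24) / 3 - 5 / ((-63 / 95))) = 36947 / 3024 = 12.22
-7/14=-1/2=-0.50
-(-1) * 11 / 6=11 / 6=1.83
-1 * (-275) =275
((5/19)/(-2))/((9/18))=-5/19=-0.26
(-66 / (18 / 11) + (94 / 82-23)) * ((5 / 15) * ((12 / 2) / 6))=-7649 / 369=-20.73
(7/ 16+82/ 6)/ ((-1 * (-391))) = 677/ 18768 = 0.04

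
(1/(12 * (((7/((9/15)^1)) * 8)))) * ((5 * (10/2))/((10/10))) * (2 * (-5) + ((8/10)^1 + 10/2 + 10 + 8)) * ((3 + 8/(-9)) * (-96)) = -437/7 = -62.43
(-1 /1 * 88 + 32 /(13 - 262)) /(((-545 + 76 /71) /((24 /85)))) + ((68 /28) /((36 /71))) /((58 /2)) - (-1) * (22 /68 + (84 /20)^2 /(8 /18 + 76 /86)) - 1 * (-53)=904519296695723 /13537482375900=66.82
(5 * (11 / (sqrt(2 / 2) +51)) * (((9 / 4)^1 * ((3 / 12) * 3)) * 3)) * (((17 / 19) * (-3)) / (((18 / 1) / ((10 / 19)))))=-0.42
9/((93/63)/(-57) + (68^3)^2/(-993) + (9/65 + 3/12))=-927124380/10256512610064713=-0.00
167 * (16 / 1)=2672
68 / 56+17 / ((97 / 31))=9027 / 1358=6.65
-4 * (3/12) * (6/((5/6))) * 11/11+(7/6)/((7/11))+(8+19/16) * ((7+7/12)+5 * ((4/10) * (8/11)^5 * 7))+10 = 15534443623/154608960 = 100.48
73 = 73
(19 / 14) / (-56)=-0.02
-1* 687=-687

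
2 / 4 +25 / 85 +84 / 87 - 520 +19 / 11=-5602101 / 10846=-516.51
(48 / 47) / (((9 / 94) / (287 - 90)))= 6304 / 3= 2101.33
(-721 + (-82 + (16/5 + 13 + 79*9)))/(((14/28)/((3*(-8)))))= 18192/5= 3638.40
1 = 1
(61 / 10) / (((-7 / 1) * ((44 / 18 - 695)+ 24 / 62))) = 17019 / 13518050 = 0.00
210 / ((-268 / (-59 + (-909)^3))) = 39432198120 / 67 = 588540270.45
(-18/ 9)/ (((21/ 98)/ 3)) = -28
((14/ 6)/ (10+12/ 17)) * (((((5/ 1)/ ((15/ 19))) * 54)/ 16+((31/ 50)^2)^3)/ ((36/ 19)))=108163616813963/ 43875000000000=2.47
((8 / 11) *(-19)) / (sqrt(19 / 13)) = -8 *sqrt(247) / 11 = -11.43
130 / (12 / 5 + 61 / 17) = 11050 / 509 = 21.71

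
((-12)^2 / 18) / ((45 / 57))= 152 / 15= 10.13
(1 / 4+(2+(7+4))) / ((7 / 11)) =583 / 28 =20.82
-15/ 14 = -1.07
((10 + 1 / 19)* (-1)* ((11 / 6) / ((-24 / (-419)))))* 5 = -1608.77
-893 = -893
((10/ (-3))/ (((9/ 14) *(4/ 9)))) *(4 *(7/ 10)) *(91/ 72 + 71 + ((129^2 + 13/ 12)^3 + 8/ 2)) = -390267957283511041/ 2592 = -150566341544564.44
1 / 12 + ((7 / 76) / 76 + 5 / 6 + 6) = 119873 / 17328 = 6.92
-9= -9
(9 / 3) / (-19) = -0.16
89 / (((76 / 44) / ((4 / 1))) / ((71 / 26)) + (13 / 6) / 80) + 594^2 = 24531826308 / 69433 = 353316.53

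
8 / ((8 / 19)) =19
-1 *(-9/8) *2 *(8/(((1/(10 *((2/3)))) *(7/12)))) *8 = 11520/7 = 1645.71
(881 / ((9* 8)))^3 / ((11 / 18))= 683797841 / 228096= 2997.85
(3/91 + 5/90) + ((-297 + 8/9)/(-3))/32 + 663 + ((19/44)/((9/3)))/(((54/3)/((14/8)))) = 24006715/36036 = 666.19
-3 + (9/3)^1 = 0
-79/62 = -1.27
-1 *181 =-181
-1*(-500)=500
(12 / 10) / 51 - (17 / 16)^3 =-409413 / 348160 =-1.18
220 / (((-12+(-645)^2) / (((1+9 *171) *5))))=1694000 / 416013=4.07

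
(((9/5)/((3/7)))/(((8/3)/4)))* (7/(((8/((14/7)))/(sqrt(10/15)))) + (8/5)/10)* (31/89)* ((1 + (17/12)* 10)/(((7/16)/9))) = 1218672/11125 + 177723* sqrt(6)/445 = 1087.81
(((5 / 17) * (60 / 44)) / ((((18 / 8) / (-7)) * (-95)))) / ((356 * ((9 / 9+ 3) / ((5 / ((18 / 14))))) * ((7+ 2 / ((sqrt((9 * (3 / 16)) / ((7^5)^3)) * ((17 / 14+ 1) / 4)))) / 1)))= -168175 / 24596638236469534488308+ 71483532400 * sqrt(21) / 55342436032056452598693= 0.00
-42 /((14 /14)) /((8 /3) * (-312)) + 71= 29557 /416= 71.05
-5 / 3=-1.67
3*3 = 9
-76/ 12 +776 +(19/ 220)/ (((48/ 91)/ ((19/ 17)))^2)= 112803976339/ 146488320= 770.05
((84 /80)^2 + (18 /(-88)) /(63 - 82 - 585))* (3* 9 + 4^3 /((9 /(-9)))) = -13555431 /332200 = -40.81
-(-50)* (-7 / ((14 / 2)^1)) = -50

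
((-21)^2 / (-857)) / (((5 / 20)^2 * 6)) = -1176 / 857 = -1.37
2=2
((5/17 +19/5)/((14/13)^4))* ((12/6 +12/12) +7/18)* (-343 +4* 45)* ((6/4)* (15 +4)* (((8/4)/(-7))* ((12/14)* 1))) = 11735.36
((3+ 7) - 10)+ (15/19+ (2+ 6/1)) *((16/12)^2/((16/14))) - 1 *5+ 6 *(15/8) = 13627/684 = 19.92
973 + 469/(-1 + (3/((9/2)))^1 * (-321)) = 208726/215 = 970.82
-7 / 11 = -0.64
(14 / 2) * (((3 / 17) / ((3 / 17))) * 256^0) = 7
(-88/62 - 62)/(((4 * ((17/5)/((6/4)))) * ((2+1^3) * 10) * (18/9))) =-983/8432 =-0.12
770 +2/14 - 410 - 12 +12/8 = 4895/14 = 349.64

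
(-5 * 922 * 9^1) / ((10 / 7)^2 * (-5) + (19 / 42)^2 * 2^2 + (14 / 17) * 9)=311050530 / 14797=21021.19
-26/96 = -13/48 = -0.27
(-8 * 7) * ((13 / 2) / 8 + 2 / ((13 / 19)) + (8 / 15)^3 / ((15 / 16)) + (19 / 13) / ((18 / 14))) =-371066927 / 1316250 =-281.91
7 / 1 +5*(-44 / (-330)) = 23 / 3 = 7.67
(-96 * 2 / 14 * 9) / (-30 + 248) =-0.57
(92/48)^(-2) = 144/529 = 0.27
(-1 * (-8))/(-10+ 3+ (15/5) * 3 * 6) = 8/47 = 0.17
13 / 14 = 0.93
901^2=811801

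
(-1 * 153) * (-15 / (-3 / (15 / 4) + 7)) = 11475 / 31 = 370.16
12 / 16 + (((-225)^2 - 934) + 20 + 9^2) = 199171 / 4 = 49792.75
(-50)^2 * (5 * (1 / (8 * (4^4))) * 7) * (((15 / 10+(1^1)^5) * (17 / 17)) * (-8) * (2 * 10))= -546875 / 32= -17089.84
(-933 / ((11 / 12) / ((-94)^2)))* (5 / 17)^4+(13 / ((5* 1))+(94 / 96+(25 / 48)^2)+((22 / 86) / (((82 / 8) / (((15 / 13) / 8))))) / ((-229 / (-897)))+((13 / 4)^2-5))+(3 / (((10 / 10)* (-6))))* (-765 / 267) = -25589323809762950585759 / 380293279820847360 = -67288.39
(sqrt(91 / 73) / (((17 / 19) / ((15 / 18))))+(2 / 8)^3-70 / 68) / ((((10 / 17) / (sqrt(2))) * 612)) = 0.00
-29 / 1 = -29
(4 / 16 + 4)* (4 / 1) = 17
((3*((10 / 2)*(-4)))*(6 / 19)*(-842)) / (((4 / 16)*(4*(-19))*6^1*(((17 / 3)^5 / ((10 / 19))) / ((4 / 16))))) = -30690900 / 9738799163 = -0.00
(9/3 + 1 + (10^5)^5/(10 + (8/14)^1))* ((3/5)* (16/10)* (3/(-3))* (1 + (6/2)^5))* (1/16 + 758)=-155372490000000000000000657003672/925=-167970259459459459459460200000.00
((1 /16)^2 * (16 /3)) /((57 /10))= 5 /1368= 0.00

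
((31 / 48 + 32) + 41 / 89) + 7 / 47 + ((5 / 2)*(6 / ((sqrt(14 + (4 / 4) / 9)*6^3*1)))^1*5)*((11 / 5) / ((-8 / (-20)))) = 275*sqrt(127) / 6096 + 6677161 / 200784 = 33.76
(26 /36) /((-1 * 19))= -13 /342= -0.04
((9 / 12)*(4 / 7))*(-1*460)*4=-5520 / 7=-788.57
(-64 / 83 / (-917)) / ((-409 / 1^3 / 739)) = -47296 / 31129399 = -0.00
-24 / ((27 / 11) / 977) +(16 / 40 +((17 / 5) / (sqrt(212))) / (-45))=-429862 / 45 - 17*sqrt(53) / 23850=-9552.49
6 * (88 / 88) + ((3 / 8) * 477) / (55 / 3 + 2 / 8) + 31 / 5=48671 / 2230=21.83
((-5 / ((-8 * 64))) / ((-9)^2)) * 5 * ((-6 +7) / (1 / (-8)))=-25 / 5184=-0.00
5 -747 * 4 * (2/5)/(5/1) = -5851/25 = -234.04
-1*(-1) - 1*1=0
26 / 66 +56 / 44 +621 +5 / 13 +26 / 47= 1143067 / 1833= 623.60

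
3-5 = -2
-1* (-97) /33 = 97 /33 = 2.94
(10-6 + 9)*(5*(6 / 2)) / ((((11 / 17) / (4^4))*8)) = 106080 / 11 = 9643.64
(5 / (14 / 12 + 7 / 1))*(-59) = -1770 / 49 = -36.12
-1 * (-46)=46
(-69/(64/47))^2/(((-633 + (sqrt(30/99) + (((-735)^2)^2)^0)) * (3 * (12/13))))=-39603700851/26994651136 - 15191293 * sqrt(330)/215957209088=-1.47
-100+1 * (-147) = -247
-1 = -1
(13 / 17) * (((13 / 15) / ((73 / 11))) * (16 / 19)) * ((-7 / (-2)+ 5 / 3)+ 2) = 639496 / 1061055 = 0.60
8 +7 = 15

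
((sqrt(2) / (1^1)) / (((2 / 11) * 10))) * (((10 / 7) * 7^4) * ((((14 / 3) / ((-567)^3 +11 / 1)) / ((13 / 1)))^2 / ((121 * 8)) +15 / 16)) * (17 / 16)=66858587753025755160729689 * sqrt(2) / 35579527322148793691136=2657.49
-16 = -16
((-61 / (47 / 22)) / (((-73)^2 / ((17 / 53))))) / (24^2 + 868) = -11407 / 9584217158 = -0.00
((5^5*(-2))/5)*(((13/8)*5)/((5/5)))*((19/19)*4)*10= -406250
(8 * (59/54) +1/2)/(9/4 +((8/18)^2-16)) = -2994/4391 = -0.68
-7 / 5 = -1.40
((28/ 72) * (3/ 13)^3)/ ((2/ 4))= 21/ 2197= 0.01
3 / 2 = 1.50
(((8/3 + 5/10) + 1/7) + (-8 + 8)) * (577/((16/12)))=80203/56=1432.20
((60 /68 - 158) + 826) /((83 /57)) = 7809 /17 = 459.35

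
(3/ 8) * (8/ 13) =3/ 13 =0.23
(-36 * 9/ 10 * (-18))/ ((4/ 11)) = 8019/ 5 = 1603.80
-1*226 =-226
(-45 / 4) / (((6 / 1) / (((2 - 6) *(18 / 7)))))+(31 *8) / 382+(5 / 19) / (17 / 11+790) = 4409359284 / 221183921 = 19.94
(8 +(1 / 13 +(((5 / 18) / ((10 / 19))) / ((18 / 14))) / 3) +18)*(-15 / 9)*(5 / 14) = -8280925 / 530712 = -15.60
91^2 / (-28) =-1183 / 4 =-295.75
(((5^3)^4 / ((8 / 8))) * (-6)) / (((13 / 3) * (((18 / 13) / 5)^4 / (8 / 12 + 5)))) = -5699005126953125 / 17496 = -325731888829.05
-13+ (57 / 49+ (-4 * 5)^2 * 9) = 175820 / 49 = 3588.16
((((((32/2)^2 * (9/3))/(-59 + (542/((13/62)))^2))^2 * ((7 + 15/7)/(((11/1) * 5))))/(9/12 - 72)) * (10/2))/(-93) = 479174066176/289156033606034187179125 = 0.00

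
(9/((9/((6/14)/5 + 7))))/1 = 248/35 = 7.09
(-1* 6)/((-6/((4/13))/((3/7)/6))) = 2/91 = 0.02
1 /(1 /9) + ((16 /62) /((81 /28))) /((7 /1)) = 22631 /2511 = 9.01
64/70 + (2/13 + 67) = 30971/455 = 68.07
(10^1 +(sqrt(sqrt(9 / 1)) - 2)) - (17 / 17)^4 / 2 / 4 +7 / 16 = sqrt(3) +133 / 16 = 10.04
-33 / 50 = -0.66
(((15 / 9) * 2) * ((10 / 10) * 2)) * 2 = 40 / 3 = 13.33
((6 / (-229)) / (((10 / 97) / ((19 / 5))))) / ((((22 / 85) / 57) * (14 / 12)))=-16072803 / 88165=-182.30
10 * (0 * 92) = 0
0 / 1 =0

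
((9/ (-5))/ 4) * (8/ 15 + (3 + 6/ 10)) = -93/ 50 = -1.86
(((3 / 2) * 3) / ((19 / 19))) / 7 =9 / 14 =0.64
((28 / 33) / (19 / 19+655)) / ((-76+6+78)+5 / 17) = 119 / 763092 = 0.00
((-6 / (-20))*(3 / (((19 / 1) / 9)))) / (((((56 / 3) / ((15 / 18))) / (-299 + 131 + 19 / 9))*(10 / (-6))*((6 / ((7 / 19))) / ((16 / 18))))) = 1493 / 14440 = 0.10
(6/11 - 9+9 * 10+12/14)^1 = 6345/77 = 82.40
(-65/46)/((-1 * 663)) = 5/2346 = 0.00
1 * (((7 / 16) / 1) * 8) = 7 / 2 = 3.50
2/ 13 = 0.15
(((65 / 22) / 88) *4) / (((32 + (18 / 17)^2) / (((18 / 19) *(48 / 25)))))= 202878 / 27507535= 0.01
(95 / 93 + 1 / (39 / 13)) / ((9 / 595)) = 8330 / 93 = 89.57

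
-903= -903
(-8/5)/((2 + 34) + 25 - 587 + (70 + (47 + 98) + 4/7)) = 0.01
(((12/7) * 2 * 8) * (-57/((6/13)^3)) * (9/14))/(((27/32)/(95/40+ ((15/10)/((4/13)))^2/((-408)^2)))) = -39120996941/1359456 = -28776.95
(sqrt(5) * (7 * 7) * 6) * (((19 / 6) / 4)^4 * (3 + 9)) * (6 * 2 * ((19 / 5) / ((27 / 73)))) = 8857006123 * sqrt(5) / 51840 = 382038.34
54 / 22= 27 / 11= 2.45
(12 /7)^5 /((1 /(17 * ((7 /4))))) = 440.46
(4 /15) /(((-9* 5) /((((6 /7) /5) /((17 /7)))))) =-8 /19125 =-0.00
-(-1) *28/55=28/55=0.51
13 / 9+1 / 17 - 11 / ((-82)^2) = 1544837 / 1028772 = 1.50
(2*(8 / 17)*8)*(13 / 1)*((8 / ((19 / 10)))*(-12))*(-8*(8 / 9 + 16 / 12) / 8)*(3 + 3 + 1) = 74547200 / 969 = 76932.09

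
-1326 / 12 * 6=-663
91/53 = 1.72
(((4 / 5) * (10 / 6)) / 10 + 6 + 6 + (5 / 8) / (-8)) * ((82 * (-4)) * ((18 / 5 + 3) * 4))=-5219423 / 50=-104388.46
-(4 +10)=-14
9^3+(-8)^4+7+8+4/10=24202/5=4840.40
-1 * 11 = -11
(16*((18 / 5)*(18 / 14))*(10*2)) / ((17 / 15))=155520 / 119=1306.89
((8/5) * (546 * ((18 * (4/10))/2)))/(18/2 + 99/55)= 1456/5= 291.20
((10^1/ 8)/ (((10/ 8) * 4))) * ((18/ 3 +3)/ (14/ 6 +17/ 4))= 27/ 79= 0.34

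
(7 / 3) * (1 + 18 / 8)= 91 / 12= 7.58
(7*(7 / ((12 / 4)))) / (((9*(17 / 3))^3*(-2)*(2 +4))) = -49 / 4775436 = -0.00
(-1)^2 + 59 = 60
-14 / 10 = -1.40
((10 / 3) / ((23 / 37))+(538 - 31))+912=98281 / 69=1424.36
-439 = -439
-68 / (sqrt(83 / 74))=-68 * sqrt(6142) / 83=-64.21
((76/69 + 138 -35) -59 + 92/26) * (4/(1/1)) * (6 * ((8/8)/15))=69808/897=77.82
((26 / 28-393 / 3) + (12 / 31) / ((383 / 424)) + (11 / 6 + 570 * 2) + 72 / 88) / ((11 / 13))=36118436458 / 30169293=1197.19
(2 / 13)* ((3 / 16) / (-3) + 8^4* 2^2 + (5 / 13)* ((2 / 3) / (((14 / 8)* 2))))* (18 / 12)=71565359 / 18928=3780.93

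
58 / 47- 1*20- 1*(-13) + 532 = 24733 / 47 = 526.23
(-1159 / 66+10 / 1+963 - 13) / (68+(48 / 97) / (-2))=6033497 / 433752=13.91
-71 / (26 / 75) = -5325 / 26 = -204.81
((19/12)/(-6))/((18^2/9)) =-19/2592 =-0.01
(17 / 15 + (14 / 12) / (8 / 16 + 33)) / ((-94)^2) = 0.00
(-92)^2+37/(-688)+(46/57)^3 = 1078481918803/127412784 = 8464.47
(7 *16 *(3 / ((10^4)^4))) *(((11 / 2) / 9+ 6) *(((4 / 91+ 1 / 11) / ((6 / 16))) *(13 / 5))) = 357 / 1718750000000000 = 0.00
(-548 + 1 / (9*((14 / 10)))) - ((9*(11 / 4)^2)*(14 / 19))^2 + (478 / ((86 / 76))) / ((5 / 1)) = -932131350617 / 312943680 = -2978.59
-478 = -478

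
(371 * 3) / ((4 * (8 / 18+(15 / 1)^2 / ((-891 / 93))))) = -110187 / 9124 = -12.08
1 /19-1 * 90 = -89.95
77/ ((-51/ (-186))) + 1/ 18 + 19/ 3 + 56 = 105023/ 306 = 343.21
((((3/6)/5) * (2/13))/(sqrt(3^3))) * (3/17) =sqrt(3)/3315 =0.00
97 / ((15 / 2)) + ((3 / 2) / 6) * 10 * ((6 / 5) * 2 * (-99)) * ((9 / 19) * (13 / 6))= -170059 / 285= -596.70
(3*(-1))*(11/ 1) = -33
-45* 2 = -90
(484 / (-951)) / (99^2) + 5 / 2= 385147 / 154062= 2.50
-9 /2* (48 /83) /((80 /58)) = -783 /415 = -1.89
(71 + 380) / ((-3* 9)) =-16.70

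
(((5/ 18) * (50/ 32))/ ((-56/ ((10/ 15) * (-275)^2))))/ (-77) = 859375/ 169344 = 5.07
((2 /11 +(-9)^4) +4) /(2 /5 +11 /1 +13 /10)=722170 /1397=516.94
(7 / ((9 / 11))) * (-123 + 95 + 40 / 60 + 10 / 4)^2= 1709477 / 324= 5276.16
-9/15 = -3/5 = -0.60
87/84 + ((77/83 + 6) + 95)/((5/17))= 807799/2324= 347.59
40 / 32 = 5 / 4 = 1.25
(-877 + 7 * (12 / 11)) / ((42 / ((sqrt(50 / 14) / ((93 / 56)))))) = -191260 * sqrt(7) / 21483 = -23.55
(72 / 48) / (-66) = -1 / 44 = -0.02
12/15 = 4/5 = 0.80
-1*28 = -28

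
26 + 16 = 42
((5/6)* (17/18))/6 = 85/648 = 0.13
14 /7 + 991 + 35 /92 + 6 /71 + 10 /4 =6505643 /6532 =995.96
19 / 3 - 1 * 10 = -11 / 3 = -3.67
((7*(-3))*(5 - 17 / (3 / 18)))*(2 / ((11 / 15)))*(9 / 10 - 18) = -1044981 / 11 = -94998.27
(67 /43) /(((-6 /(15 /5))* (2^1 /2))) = -67 /86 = -0.78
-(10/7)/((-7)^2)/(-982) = 5/168413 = 0.00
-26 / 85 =-0.31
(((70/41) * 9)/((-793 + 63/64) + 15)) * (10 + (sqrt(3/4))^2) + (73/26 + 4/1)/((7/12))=2125857078/185538899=11.46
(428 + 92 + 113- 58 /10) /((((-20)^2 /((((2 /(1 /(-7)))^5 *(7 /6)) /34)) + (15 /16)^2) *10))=47225249792 /645455625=73.17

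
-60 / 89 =-0.67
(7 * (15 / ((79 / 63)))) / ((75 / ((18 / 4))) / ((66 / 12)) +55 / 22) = 87318 / 5767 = 15.14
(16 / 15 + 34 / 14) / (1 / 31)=11377 / 105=108.35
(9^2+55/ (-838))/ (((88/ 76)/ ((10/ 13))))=53.77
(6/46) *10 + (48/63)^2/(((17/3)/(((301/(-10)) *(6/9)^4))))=2312078/3325455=0.70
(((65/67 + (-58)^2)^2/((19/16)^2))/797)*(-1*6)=-78073428801024/1291561613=-60448.86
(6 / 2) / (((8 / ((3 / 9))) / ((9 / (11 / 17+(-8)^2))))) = 0.02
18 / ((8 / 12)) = 27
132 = 132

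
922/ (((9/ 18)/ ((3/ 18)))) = 922/ 3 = 307.33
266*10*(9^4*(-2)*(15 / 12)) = -43630650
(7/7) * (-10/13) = -10/13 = -0.77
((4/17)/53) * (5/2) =10/901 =0.01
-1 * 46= -46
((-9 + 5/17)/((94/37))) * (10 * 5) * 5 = -856.70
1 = 1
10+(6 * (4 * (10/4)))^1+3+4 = 77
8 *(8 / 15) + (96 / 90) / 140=4.27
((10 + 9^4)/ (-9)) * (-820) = 5388220/ 9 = 598691.11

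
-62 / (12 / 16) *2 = -496 / 3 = -165.33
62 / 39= 1.59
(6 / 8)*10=15 / 2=7.50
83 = 83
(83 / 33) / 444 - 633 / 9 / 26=-514183 / 190476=-2.70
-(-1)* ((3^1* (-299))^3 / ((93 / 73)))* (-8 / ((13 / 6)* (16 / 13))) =52686601929 / 31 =1699567804.16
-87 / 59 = -1.47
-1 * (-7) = 7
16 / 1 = 16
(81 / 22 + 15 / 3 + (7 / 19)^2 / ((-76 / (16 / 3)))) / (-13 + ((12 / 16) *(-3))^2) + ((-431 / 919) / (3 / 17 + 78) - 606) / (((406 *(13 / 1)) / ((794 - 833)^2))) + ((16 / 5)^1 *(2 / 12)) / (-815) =-117327632078930220917 / 667656912933814650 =-175.73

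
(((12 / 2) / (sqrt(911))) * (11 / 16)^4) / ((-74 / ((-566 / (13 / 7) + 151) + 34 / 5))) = 419596419 * sqrt(911) / 143586426880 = 0.09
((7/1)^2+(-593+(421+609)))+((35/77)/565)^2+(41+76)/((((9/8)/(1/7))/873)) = 145534345513/10815343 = 13456.29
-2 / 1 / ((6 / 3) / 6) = -6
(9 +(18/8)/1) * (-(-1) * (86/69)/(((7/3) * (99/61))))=13115/3542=3.70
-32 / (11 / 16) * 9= -4608 / 11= -418.91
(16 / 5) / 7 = 16 / 35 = 0.46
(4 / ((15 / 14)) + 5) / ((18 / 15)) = 131 / 18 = 7.28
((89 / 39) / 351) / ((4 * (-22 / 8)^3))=-1424 / 18220059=-0.00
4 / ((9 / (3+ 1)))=1.78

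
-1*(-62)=62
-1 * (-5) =5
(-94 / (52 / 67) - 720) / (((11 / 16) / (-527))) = 644753.17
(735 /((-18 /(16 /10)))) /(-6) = 10.89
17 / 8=2.12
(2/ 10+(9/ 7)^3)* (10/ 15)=7976/ 5145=1.55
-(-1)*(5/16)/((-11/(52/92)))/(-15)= 13/12144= 0.00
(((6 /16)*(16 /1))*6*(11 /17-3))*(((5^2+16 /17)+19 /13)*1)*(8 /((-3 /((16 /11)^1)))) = 372080640 /41327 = 9003.33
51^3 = 132651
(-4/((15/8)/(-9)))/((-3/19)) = -121.60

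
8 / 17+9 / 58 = 617 / 986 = 0.63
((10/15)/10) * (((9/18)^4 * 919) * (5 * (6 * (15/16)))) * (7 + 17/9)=22975/24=957.29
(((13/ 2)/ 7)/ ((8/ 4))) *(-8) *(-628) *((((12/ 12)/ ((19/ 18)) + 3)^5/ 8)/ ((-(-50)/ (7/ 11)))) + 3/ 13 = 2518725531909/ 708164314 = 3556.70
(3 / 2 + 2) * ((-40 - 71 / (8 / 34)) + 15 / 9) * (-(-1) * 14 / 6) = -199969 / 72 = -2777.35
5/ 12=0.42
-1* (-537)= 537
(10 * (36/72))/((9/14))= 70/9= 7.78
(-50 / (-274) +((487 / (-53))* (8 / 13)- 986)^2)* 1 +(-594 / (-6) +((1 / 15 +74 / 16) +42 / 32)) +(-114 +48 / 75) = 76746306592867021 / 78044132400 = 983370.62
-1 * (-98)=98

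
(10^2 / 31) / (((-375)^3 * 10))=-2 / 326953125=-0.00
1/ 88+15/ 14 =667/ 616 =1.08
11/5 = 2.20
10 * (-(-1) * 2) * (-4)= -80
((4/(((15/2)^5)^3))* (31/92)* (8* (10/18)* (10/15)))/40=2031616/271932105926513671875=0.00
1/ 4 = 0.25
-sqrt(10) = -3.16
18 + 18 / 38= 351 / 19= 18.47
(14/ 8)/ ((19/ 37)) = 259/ 76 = 3.41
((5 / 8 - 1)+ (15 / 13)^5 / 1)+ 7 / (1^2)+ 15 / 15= 28723873 / 2970344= 9.67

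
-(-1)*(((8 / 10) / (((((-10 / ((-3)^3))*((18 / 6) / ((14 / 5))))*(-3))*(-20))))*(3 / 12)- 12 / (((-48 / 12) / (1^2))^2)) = -927 / 1250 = -0.74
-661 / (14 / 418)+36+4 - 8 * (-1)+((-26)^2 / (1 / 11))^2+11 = 386920936 / 7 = 55274419.43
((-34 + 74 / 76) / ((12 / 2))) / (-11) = 1255 / 2508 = 0.50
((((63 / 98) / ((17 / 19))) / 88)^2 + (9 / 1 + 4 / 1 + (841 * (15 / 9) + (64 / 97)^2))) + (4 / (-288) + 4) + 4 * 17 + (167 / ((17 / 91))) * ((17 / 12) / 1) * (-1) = 8196935063754721 / 37145416847616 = 220.67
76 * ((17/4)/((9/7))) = 251.22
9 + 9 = 18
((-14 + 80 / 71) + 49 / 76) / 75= -4399 / 26980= -0.16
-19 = -19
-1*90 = -90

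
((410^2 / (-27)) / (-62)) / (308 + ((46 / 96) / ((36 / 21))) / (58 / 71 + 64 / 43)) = 548678400 / 1683554789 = 0.33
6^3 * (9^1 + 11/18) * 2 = 4152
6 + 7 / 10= 67 / 10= 6.70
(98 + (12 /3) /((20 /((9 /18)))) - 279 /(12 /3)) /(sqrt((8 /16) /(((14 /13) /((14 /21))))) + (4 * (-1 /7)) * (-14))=47628 /13375 - 567 * sqrt(546) /53500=3.31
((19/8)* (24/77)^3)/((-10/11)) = -16416/207515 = -0.08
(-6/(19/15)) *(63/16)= -2835/152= -18.65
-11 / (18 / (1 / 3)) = -0.20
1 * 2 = 2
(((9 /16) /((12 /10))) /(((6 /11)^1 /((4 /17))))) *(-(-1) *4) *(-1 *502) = -13805 /34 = -406.03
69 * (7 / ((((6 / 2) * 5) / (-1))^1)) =-161 / 5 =-32.20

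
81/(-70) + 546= 38139/70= 544.84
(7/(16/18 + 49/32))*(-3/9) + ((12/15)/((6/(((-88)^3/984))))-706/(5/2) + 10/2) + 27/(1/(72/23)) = -286.18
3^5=243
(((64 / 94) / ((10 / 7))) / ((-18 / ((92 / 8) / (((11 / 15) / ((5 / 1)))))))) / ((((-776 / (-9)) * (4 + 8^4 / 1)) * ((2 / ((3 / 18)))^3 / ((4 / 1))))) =-161 / 11843187840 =-0.00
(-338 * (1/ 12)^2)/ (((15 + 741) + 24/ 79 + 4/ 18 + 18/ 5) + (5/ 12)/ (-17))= -1134835/ 367493878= -0.00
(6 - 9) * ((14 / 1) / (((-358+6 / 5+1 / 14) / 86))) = 252840 / 24971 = 10.13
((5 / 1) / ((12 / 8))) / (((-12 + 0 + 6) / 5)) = -25 / 9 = -2.78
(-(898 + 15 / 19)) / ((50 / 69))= -1178313 / 950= -1240.33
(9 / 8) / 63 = 1 / 56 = 0.02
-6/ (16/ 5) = -15/ 8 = -1.88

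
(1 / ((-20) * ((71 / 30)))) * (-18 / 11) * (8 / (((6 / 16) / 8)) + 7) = 4797 / 781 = 6.14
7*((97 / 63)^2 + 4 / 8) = 22787 / 1134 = 20.09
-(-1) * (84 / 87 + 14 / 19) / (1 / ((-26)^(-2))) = 469 / 186238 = 0.00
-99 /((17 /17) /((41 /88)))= -369 /8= -46.12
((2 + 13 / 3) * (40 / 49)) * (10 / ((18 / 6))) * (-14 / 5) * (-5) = 15200 / 63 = 241.27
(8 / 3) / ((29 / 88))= 704 / 87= 8.09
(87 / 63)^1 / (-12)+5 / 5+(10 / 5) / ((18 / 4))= 335 / 252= 1.33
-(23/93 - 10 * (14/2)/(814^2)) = -7616599/30810714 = -0.25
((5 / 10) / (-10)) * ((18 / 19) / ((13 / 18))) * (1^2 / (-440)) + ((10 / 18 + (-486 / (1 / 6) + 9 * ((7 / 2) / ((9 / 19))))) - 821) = -17948229571 / 4890600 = -3669.94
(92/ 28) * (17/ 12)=391/ 84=4.65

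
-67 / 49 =-1.37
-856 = -856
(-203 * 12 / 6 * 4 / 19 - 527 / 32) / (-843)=61981 / 512544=0.12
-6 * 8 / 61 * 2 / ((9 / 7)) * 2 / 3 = -448 / 549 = -0.82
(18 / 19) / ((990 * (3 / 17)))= 17 / 3135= 0.01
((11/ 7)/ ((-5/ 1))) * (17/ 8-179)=3113/ 56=55.59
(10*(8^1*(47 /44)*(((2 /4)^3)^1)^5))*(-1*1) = -235 /90112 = -0.00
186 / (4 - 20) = -93 / 8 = -11.62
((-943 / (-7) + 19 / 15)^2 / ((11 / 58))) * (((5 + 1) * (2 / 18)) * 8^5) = 70444970934272 / 33075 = 2129855508.22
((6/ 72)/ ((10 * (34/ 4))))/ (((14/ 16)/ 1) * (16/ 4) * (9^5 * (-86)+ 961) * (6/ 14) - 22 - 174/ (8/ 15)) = -1/ 7768552305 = -0.00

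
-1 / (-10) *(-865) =-173 / 2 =-86.50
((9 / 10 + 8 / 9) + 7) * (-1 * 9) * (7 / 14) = -791 / 20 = -39.55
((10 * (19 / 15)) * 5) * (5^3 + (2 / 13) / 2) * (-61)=-6281780 / 13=-483213.85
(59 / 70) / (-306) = -59 / 21420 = -0.00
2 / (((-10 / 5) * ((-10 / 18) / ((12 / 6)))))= 18 / 5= 3.60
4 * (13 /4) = 13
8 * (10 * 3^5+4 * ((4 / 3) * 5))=58960 / 3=19653.33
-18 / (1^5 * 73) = -18 / 73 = -0.25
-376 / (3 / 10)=-3760 / 3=-1253.33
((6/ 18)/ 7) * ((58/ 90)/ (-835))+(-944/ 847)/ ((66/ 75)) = -190027657/ 150036975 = -1.27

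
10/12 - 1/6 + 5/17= 49/51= 0.96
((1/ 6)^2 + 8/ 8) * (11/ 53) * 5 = 2035/ 1908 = 1.07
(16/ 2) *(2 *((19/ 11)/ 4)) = 76/ 11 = 6.91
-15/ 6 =-5/ 2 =-2.50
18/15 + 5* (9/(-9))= -19/5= -3.80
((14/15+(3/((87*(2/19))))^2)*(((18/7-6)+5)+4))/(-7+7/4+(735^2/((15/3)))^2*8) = 682643/10995712249169865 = 0.00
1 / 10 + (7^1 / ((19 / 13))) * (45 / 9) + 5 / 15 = 13897 / 570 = 24.38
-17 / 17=-1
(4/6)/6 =1/9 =0.11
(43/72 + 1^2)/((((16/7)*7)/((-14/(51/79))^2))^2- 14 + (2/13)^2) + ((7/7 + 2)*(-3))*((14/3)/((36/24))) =-447099379712794123/15902922683564496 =-28.11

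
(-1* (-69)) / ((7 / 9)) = 621 / 7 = 88.71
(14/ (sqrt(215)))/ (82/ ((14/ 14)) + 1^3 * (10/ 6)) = 42 * sqrt(215)/ 53965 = 0.01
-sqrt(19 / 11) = -sqrt(209) / 11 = -1.31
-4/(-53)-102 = -5402/53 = -101.92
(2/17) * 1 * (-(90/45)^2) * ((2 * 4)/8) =-8/17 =-0.47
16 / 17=0.94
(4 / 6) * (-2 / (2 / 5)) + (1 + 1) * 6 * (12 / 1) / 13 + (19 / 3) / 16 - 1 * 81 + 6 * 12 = -179 / 208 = -0.86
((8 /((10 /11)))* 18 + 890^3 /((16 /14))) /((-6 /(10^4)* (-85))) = 616848033400 /51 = 12095059478.43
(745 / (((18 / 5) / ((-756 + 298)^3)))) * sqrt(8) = -357867872200 * sqrt(2) / 9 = -56233510933.65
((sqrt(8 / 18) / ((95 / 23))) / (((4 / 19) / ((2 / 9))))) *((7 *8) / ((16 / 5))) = 161 / 54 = 2.98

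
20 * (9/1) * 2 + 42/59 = 21282/59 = 360.71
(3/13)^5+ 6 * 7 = 15594549/371293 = 42.00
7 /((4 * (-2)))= -7 /8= -0.88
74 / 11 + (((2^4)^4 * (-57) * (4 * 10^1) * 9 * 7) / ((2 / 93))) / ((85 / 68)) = -350185586681.27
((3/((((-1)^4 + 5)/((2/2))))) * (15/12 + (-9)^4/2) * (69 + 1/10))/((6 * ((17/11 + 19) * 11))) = 9070757/108480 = 83.62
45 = 45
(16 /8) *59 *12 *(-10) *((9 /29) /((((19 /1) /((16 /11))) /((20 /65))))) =-8156160 /78793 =-103.51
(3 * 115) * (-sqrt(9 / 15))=-69 * sqrt(15)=-267.24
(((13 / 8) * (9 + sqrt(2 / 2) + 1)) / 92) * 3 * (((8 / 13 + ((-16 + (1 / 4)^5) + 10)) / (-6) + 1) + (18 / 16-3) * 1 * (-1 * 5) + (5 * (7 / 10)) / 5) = 52593717 / 7536640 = 6.98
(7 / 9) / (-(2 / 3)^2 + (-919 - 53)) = -7 / 8752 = -0.00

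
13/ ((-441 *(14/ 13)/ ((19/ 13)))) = -247/ 6174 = -0.04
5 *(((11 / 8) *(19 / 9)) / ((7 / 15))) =5225 / 168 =31.10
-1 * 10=-10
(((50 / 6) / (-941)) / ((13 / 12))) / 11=-100 / 134563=-0.00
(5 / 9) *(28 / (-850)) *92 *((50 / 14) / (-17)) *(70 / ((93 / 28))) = 1803200 / 241893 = 7.45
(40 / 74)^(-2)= 1369 / 400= 3.42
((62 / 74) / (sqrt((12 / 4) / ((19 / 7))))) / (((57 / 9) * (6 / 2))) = 31 * sqrt(399) / 14763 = 0.04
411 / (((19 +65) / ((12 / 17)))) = 3.45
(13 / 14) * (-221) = -2873 / 14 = -205.21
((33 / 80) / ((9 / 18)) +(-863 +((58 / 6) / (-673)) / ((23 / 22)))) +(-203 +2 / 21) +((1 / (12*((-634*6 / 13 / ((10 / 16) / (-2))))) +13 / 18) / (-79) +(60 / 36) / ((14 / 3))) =-11094413077872823 / 10419779247360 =-1064.75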